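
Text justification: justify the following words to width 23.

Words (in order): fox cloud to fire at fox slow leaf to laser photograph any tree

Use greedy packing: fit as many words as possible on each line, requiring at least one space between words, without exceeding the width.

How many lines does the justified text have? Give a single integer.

Line 1: ['fox', 'cloud', 'to', 'fire', 'at'] (min_width=20, slack=3)
Line 2: ['fox', 'slow', 'leaf', 'to', 'laser'] (min_width=22, slack=1)
Line 3: ['photograph', 'any', 'tree'] (min_width=19, slack=4)
Total lines: 3

Answer: 3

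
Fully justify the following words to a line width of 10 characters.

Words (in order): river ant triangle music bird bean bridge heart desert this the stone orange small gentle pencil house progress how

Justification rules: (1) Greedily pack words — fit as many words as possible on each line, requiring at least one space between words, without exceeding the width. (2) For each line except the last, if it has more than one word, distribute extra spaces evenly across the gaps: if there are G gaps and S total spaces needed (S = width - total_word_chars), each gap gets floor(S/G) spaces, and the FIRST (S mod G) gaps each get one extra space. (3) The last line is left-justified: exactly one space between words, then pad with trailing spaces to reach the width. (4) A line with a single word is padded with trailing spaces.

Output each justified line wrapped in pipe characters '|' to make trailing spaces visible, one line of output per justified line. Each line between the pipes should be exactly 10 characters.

Answer: |river  ant|
|triangle  |
|music bird|
|bean      |
|bridge    |
|heart     |
|desert    |
|this   the|
|stone     |
|orange    |
|small     |
|gentle    |
|pencil    |
|house     |
|progress  |
|how       |

Derivation:
Line 1: ['river', 'ant'] (min_width=9, slack=1)
Line 2: ['triangle'] (min_width=8, slack=2)
Line 3: ['music', 'bird'] (min_width=10, slack=0)
Line 4: ['bean'] (min_width=4, slack=6)
Line 5: ['bridge'] (min_width=6, slack=4)
Line 6: ['heart'] (min_width=5, slack=5)
Line 7: ['desert'] (min_width=6, slack=4)
Line 8: ['this', 'the'] (min_width=8, slack=2)
Line 9: ['stone'] (min_width=5, slack=5)
Line 10: ['orange'] (min_width=6, slack=4)
Line 11: ['small'] (min_width=5, slack=5)
Line 12: ['gentle'] (min_width=6, slack=4)
Line 13: ['pencil'] (min_width=6, slack=4)
Line 14: ['house'] (min_width=5, slack=5)
Line 15: ['progress'] (min_width=8, slack=2)
Line 16: ['how'] (min_width=3, slack=7)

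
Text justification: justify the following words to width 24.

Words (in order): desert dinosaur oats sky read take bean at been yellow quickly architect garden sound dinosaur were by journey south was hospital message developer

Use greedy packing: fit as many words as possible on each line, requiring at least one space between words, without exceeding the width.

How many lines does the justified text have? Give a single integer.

Line 1: ['desert', 'dinosaur', 'oats', 'sky'] (min_width=24, slack=0)
Line 2: ['read', 'take', 'bean', 'at', 'been'] (min_width=22, slack=2)
Line 3: ['yellow', 'quickly', 'architect'] (min_width=24, slack=0)
Line 4: ['garden', 'sound', 'dinosaur'] (min_width=21, slack=3)
Line 5: ['were', 'by', 'journey', 'south'] (min_width=21, slack=3)
Line 6: ['was', 'hospital', 'message'] (min_width=20, slack=4)
Line 7: ['developer'] (min_width=9, slack=15)
Total lines: 7

Answer: 7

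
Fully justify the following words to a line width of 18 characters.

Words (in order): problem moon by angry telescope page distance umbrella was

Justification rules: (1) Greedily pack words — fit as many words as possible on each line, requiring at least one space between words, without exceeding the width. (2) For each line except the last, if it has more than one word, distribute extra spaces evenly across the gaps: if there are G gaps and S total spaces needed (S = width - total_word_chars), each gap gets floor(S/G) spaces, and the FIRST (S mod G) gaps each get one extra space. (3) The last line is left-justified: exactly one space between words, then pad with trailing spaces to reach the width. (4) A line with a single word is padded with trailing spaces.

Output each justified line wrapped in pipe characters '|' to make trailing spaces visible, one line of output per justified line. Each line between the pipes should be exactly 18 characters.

Line 1: ['problem', 'moon', 'by'] (min_width=15, slack=3)
Line 2: ['angry', 'telescope'] (min_width=15, slack=3)
Line 3: ['page', 'distance'] (min_width=13, slack=5)
Line 4: ['umbrella', 'was'] (min_width=12, slack=6)

Answer: |problem   moon  by|
|angry    telescope|
|page      distance|
|umbrella was      |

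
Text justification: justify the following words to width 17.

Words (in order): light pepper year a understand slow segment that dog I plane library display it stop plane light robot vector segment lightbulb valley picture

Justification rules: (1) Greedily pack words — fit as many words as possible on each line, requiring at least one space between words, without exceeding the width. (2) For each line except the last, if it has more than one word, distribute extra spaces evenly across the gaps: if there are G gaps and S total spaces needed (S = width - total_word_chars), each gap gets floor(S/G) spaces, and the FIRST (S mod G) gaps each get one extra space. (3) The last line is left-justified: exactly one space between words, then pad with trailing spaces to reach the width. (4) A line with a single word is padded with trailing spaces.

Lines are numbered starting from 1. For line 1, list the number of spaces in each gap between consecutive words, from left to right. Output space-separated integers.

Line 1: ['light', 'pepper', 'year'] (min_width=17, slack=0)
Line 2: ['a', 'understand', 'slow'] (min_width=17, slack=0)
Line 3: ['segment', 'that', 'dog'] (min_width=16, slack=1)
Line 4: ['I', 'plane', 'library'] (min_width=15, slack=2)
Line 5: ['display', 'it', 'stop'] (min_width=15, slack=2)
Line 6: ['plane', 'light', 'robot'] (min_width=17, slack=0)
Line 7: ['vector', 'segment'] (min_width=14, slack=3)
Line 8: ['lightbulb', 'valley'] (min_width=16, slack=1)
Line 9: ['picture'] (min_width=7, slack=10)

Answer: 1 1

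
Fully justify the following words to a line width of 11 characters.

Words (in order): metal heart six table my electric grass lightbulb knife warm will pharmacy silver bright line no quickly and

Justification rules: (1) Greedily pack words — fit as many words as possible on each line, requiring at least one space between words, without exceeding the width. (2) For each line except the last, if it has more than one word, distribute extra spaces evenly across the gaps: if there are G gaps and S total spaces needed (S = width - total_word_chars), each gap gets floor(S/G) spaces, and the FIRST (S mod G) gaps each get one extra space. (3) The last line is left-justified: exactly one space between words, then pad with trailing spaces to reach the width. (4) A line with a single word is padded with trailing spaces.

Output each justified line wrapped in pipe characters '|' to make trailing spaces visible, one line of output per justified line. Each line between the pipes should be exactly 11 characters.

Answer: |metal heart|
|six   table|
|my electric|
|grass      |
|lightbulb  |
|knife  warm|
|will       |
|pharmacy   |
|silver     |
|bright line|
|no  quickly|
|and        |

Derivation:
Line 1: ['metal', 'heart'] (min_width=11, slack=0)
Line 2: ['six', 'table'] (min_width=9, slack=2)
Line 3: ['my', 'electric'] (min_width=11, slack=0)
Line 4: ['grass'] (min_width=5, slack=6)
Line 5: ['lightbulb'] (min_width=9, slack=2)
Line 6: ['knife', 'warm'] (min_width=10, slack=1)
Line 7: ['will'] (min_width=4, slack=7)
Line 8: ['pharmacy'] (min_width=8, slack=3)
Line 9: ['silver'] (min_width=6, slack=5)
Line 10: ['bright', 'line'] (min_width=11, slack=0)
Line 11: ['no', 'quickly'] (min_width=10, slack=1)
Line 12: ['and'] (min_width=3, slack=8)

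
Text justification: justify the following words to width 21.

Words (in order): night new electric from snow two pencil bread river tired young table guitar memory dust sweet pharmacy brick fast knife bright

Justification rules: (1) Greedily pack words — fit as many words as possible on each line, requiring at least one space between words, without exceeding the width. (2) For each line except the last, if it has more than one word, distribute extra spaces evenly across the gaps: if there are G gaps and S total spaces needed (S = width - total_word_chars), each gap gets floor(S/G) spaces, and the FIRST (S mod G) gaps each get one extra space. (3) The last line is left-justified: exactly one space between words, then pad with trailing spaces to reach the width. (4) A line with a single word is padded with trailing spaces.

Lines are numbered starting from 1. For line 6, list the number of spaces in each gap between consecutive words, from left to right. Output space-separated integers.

Line 1: ['night', 'new', 'electric'] (min_width=18, slack=3)
Line 2: ['from', 'snow', 'two', 'pencil'] (min_width=20, slack=1)
Line 3: ['bread', 'river', 'tired'] (min_width=17, slack=4)
Line 4: ['young', 'table', 'guitar'] (min_width=18, slack=3)
Line 5: ['memory', 'dust', 'sweet'] (min_width=17, slack=4)
Line 6: ['pharmacy', 'brick', 'fast'] (min_width=19, slack=2)
Line 7: ['knife', 'bright'] (min_width=12, slack=9)

Answer: 2 2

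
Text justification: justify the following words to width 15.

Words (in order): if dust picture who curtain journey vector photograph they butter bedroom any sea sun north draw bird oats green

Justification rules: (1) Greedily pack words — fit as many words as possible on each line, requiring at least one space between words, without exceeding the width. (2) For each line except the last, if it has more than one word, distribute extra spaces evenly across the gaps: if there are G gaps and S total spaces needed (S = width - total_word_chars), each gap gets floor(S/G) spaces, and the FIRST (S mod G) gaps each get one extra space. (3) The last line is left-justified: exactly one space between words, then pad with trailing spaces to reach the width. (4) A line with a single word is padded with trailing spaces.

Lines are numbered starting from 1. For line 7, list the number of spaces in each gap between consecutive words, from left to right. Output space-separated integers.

Answer: 1 1

Derivation:
Line 1: ['if', 'dust', 'picture'] (min_width=15, slack=0)
Line 2: ['who', 'curtain'] (min_width=11, slack=4)
Line 3: ['journey', 'vector'] (min_width=14, slack=1)
Line 4: ['photograph', 'they'] (min_width=15, slack=0)
Line 5: ['butter', 'bedroom'] (min_width=14, slack=1)
Line 6: ['any', 'sea', 'sun'] (min_width=11, slack=4)
Line 7: ['north', 'draw', 'bird'] (min_width=15, slack=0)
Line 8: ['oats', 'green'] (min_width=10, slack=5)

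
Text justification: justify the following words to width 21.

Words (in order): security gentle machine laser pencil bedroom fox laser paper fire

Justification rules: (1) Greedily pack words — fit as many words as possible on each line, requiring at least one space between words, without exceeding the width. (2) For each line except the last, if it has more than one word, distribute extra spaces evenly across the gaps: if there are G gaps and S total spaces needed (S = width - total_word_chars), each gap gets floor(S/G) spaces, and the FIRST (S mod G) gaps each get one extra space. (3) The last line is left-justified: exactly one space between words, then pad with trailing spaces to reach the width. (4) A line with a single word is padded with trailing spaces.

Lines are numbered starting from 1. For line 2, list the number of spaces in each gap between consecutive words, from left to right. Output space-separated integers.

Line 1: ['security', 'gentle'] (min_width=15, slack=6)
Line 2: ['machine', 'laser', 'pencil'] (min_width=20, slack=1)
Line 3: ['bedroom', 'fox', 'laser'] (min_width=17, slack=4)
Line 4: ['paper', 'fire'] (min_width=10, slack=11)

Answer: 2 1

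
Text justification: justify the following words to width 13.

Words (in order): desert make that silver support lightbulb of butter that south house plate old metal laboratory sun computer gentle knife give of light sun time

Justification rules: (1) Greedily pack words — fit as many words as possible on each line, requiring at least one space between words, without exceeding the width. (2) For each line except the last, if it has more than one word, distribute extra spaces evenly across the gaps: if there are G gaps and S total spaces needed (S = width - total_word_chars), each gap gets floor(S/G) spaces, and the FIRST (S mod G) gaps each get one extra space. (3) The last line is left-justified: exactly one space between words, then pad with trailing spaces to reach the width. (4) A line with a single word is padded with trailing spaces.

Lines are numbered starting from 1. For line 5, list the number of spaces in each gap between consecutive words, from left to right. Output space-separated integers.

Line 1: ['desert', 'make'] (min_width=11, slack=2)
Line 2: ['that', 'silver'] (min_width=11, slack=2)
Line 3: ['support'] (min_width=7, slack=6)
Line 4: ['lightbulb', 'of'] (min_width=12, slack=1)
Line 5: ['butter', 'that'] (min_width=11, slack=2)
Line 6: ['south', 'house'] (min_width=11, slack=2)
Line 7: ['plate', 'old'] (min_width=9, slack=4)
Line 8: ['metal'] (min_width=5, slack=8)
Line 9: ['laboratory'] (min_width=10, slack=3)
Line 10: ['sun', 'computer'] (min_width=12, slack=1)
Line 11: ['gentle', 'knife'] (min_width=12, slack=1)
Line 12: ['give', 'of', 'light'] (min_width=13, slack=0)
Line 13: ['sun', 'time'] (min_width=8, slack=5)

Answer: 3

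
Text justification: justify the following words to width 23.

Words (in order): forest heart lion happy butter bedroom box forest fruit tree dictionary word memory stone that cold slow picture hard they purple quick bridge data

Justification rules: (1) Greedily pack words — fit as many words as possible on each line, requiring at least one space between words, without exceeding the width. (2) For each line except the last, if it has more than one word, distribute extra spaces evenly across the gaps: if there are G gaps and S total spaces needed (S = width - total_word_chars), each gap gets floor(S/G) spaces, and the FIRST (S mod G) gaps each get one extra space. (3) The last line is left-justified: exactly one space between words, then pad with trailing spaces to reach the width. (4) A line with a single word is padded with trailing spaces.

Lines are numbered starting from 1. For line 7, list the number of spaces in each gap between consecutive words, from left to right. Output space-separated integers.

Answer: 3 3

Derivation:
Line 1: ['forest', 'heart', 'lion', 'happy'] (min_width=23, slack=0)
Line 2: ['butter', 'bedroom', 'box'] (min_width=18, slack=5)
Line 3: ['forest', 'fruit', 'tree'] (min_width=17, slack=6)
Line 4: ['dictionary', 'word', 'memory'] (min_width=22, slack=1)
Line 5: ['stone', 'that', 'cold', 'slow'] (min_width=20, slack=3)
Line 6: ['picture', 'hard', 'they'] (min_width=17, slack=6)
Line 7: ['purple', 'quick', 'bridge'] (min_width=19, slack=4)
Line 8: ['data'] (min_width=4, slack=19)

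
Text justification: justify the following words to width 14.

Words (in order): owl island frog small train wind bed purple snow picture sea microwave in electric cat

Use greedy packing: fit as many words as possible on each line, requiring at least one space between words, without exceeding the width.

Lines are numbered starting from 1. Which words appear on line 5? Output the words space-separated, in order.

Line 1: ['owl', 'island'] (min_width=10, slack=4)
Line 2: ['frog', 'small'] (min_width=10, slack=4)
Line 3: ['train', 'wind', 'bed'] (min_width=14, slack=0)
Line 4: ['purple', 'snow'] (min_width=11, slack=3)
Line 5: ['picture', 'sea'] (min_width=11, slack=3)
Line 6: ['microwave', 'in'] (min_width=12, slack=2)
Line 7: ['electric', 'cat'] (min_width=12, slack=2)

Answer: picture sea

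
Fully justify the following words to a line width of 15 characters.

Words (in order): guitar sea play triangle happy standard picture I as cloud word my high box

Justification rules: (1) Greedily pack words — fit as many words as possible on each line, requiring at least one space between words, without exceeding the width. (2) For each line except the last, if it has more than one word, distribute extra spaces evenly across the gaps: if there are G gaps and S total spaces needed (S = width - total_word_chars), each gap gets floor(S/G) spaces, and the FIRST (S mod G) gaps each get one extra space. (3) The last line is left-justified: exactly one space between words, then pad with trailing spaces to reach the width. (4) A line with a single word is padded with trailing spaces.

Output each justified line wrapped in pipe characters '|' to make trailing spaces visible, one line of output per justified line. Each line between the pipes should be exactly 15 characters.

Line 1: ['guitar', 'sea', 'play'] (min_width=15, slack=0)
Line 2: ['triangle', 'happy'] (min_width=14, slack=1)
Line 3: ['standard'] (min_width=8, slack=7)
Line 4: ['picture', 'I', 'as'] (min_width=12, slack=3)
Line 5: ['cloud', 'word', 'my'] (min_width=13, slack=2)
Line 6: ['high', 'box'] (min_width=8, slack=7)

Answer: |guitar sea play|
|triangle  happy|
|standard       |
|picture   I  as|
|cloud  word  my|
|high box       |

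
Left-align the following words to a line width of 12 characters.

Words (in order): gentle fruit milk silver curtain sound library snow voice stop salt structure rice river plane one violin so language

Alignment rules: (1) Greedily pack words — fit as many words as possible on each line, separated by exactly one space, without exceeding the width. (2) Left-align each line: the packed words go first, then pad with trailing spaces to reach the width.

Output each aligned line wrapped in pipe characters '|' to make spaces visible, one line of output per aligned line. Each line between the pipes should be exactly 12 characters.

Answer: |gentle fruit|
|milk silver |
|curtain     |
|sound       |
|library snow|
|voice stop  |
|salt        |
|structure   |
|rice river  |
|plane one   |
|violin so   |
|language    |

Derivation:
Line 1: ['gentle', 'fruit'] (min_width=12, slack=0)
Line 2: ['milk', 'silver'] (min_width=11, slack=1)
Line 3: ['curtain'] (min_width=7, slack=5)
Line 4: ['sound'] (min_width=5, slack=7)
Line 5: ['library', 'snow'] (min_width=12, slack=0)
Line 6: ['voice', 'stop'] (min_width=10, slack=2)
Line 7: ['salt'] (min_width=4, slack=8)
Line 8: ['structure'] (min_width=9, slack=3)
Line 9: ['rice', 'river'] (min_width=10, slack=2)
Line 10: ['plane', 'one'] (min_width=9, slack=3)
Line 11: ['violin', 'so'] (min_width=9, slack=3)
Line 12: ['language'] (min_width=8, slack=4)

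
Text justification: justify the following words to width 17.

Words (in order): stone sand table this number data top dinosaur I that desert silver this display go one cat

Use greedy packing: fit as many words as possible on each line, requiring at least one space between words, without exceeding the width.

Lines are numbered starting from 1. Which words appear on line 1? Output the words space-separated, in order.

Answer: stone sand table

Derivation:
Line 1: ['stone', 'sand', 'table'] (min_width=16, slack=1)
Line 2: ['this', 'number', 'data'] (min_width=16, slack=1)
Line 3: ['top', 'dinosaur', 'I'] (min_width=14, slack=3)
Line 4: ['that', 'desert'] (min_width=11, slack=6)
Line 5: ['silver', 'this'] (min_width=11, slack=6)
Line 6: ['display', 'go', 'one'] (min_width=14, slack=3)
Line 7: ['cat'] (min_width=3, slack=14)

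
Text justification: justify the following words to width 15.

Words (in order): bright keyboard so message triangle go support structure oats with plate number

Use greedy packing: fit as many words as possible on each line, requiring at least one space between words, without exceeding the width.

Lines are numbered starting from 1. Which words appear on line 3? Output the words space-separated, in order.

Line 1: ['bright', 'keyboard'] (min_width=15, slack=0)
Line 2: ['so', 'message'] (min_width=10, slack=5)
Line 3: ['triangle', 'go'] (min_width=11, slack=4)
Line 4: ['support'] (min_width=7, slack=8)
Line 5: ['structure', 'oats'] (min_width=14, slack=1)
Line 6: ['with', 'plate'] (min_width=10, slack=5)
Line 7: ['number'] (min_width=6, slack=9)

Answer: triangle go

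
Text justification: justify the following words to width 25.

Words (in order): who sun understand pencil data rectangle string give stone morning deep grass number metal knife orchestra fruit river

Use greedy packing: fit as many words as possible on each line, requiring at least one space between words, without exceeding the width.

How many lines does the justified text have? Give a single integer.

Line 1: ['who', 'sun', 'understand', 'pencil'] (min_width=25, slack=0)
Line 2: ['data', 'rectangle', 'string'] (min_width=21, slack=4)
Line 3: ['give', 'stone', 'morning', 'deep'] (min_width=23, slack=2)
Line 4: ['grass', 'number', 'metal', 'knife'] (min_width=24, slack=1)
Line 5: ['orchestra', 'fruit', 'river'] (min_width=21, slack=4)
Total lines: 5

Answer: 5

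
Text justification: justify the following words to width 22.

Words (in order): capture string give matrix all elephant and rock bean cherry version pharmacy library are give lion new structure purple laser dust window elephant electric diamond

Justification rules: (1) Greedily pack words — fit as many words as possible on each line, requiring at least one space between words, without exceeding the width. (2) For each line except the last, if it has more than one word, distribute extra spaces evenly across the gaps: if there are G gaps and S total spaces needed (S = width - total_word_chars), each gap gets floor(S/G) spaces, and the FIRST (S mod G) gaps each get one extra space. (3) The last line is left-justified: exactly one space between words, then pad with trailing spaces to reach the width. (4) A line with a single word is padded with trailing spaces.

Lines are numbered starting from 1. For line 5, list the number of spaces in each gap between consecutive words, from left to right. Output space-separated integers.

Line 1: ['capture', 'string', 'give'] (min_width=19, slack=3)
Line 2: ['matrix', 'all', 'elephant'] (min_width=19, slack=3)
Line 3: ['and', 'rock', 'bean', 'cherry'] (min_width=20, slack=2)
Line 4: ['version', 'pharmacy'] (min_width=16, slack=6)
Line 5: ['library', 'are', 'give', 'lion'] (min_width=21, slack=1)
Line 6: ['new', 'structure', 'purple'] (min_width=20, slack=2)
Line 7: ['laser', 'dust', 'window'] (min_width=17, slack=5)
Line 8: ['elephant', 'electric'] (min_width=17, slack=5)
Line 9: ['diamond'] (min_width=7, slack=15)

Answer: 2 1 1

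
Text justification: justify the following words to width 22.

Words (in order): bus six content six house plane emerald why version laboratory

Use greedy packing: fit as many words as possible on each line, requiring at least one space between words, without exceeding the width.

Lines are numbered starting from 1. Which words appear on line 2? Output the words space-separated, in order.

Answer: house plane emerald

Derivation:
Line 1: ['bus', 'six', 'content', 'six'] (min_width=19, slack=3)
Line 2: ['house', 'plane', 'emerald'] (min_width=19, slack=3)
Line 3: ['why', 'version', 'laboratory'] (min_width=22, slack=0)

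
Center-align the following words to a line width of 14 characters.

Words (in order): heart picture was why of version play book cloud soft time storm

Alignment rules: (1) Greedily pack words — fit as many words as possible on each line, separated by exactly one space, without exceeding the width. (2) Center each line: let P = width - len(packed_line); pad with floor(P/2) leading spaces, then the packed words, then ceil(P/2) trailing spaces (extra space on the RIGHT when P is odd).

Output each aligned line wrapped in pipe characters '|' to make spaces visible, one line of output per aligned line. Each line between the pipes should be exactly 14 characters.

Line 1: ['heart', 'picture'] (min_width=13, slack=1)
Line 2: ['was', 'why', 'of'] (min_width=10, slack=4)
Line 3: ['version', 'play'] (min_width=12, slack=2)
Line 4: ['book', 'cloud'] (min_width=10, slack=4)
Line 5: ['soft', 'time'] (min_width=9, slack=5)
Line 6: ['storm'] (min_width=5, slack=9)

Answer: |heart picture |
|  was why of  |
| version play |
|  book cloud  |
|  soft time   |
|    storm     |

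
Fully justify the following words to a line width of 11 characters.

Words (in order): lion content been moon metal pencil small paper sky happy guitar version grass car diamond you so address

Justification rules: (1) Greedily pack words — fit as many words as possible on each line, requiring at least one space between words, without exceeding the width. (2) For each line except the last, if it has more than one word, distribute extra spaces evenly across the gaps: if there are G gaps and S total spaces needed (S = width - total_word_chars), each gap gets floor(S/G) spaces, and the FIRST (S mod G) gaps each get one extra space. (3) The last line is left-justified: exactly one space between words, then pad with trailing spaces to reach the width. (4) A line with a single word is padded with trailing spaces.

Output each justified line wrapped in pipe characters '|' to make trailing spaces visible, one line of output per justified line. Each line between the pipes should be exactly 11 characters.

Line 1: ['lion'] (min_width=4, slack=7)
Line 2: ['content'] (min_width=7, slack=4)
Line 3: ['been', 'moon'] (min_width=9, slack=2)
Line 4: ['metal'] (min_width=5, slack=6)
Line 5: ['pencil'] (min_width=6, slack=5)
Line 6: ['small', 'paper'] (min_width=11, slack=0)
Line 7: ['sky', 'happy'] (min_width=9, slack=2)
Line 8: ['guitar'] (min_width=6, slack=5)
Line 9: ['version'] (min_width=7, slack=4)
Line 10: ['grass', 'car'] (min_width=9, slack=2)
Line 11: ['diamond', 'you'] (min_width=11, slack=0)
Line 12: ['so', 'address'] (min_width=10, slack=1)

Answer: |lion       |
|content    |
|been   moon|
|metal      |
|pencil     |
|small paper|
|sky   happy|
|guitar     |
|version    |
|grass   car|
|diamond you|
|so address |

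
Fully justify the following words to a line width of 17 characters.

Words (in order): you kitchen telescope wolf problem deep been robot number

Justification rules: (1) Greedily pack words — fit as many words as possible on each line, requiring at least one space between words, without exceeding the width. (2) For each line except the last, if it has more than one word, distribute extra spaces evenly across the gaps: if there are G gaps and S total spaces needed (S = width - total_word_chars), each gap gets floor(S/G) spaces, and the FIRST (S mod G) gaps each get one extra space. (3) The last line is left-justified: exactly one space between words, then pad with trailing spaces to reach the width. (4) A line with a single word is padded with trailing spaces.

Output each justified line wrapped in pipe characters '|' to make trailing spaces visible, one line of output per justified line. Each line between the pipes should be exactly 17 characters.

Answer: |you       kitchen|
|telescope    wolf|
|problem deep been|
|robot number     |

Derivation:
Line 1: ['you', 'kitchen'] (min_width=11, slack=6)
Line 2: ['telescope', 'wolf'] (min_width=14, slack=3)
Line 3: ['problem', 'deep', 'been'] (min_width=17, slack=0)
Line 4: ['robot', 'number'] (min_width=12, slack=5)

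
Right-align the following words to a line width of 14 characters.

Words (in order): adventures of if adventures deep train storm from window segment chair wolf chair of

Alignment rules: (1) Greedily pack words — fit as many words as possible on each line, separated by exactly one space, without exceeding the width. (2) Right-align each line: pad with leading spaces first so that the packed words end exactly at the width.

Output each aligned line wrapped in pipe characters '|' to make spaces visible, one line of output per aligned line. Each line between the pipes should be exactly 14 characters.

Line 1: ['adventures', 'of'] (min_width=13, slack=1)
Line 2: ['if', 'adventures'] (min_width=13, slack=1)
Line 3: ['deep', 'train'] (min_width=10, slack=4)
Line 4: ['storm', 'from'] (min_width=10, slack=4)
Line 5: ['window', 'segment'] (min_width=14, slack=0)
Line 6: ['chair', 'wolf'] (min_width=10, slack=4)
Line 7: ['chair', 'of'] (min_width=8, slack=6)

Answer: | adventures of|
| if adventures|
|    deep train|
|    storm from|
|window segment|
|    chair wolf|
|      chair of|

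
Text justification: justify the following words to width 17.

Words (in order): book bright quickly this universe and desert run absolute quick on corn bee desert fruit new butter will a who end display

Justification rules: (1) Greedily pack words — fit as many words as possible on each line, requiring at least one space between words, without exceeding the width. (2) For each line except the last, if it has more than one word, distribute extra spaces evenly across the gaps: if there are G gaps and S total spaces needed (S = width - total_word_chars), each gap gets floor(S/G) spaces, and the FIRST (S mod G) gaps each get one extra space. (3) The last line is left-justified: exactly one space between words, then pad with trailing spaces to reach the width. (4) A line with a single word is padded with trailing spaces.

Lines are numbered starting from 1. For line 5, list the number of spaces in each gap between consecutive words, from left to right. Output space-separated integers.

Line 1: ['book', 'bright'] (min_width=11, slack=6)
Line 2: ['quickly', 'this'] (min_width=12, slack=5)
Line 3: ['universe', 'and'] (min_width=12, slack=5)
Line 4: ['desert', 'run'] (min_width=10, slack=7)
Line 5: ['absolute', 'quick', 'on'] (min_width=17, slack=0)
Line 6: ['corn', 'bee', 'desert'] (min_width=15, slack=2)
Line 7: ['fruit', 'new', 'butter'] (min_width=16, slack=1)
Line 8: ['will', 'a', 'who', 'end'] (min_width=14, slack=3)
Line 9: ['display'] (min_width=7, slack=10)

Answer: 1 1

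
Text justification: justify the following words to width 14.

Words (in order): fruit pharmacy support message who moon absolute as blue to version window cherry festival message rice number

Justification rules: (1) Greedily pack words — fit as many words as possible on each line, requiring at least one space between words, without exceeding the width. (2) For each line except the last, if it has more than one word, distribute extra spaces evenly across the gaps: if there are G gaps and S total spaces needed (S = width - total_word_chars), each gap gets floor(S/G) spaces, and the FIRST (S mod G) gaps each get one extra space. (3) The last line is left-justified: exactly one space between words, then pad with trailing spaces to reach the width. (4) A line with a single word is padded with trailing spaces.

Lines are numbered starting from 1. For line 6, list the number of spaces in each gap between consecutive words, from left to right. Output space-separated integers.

Answer: 1

Derivation:
Line 1: ['fruit', 'pharmacy'] (min_width=14, slack=0)
Line 2: ['support'] (min_width=7, slack=7)
Line 3: ['message', 'who'] (min_width=11, slack=3)
Line 4: ['moon', 'absolute'] (min_width=13, slack=1)
Line 5: ['as', 'blue', 'to'] (min_width=10, slack=4)
Line 6: ['version', 'window'] (min_width=14, slack=0)
Line 7: ['cherry'] (min_width=6, slack=8)
Line 8: ['festival'] (min_width=8, slack=6)
Line 9: ['message', 'rice'] (min_width=12, slack=2)
Line 10: ['number'] (min_width=6, slack=8)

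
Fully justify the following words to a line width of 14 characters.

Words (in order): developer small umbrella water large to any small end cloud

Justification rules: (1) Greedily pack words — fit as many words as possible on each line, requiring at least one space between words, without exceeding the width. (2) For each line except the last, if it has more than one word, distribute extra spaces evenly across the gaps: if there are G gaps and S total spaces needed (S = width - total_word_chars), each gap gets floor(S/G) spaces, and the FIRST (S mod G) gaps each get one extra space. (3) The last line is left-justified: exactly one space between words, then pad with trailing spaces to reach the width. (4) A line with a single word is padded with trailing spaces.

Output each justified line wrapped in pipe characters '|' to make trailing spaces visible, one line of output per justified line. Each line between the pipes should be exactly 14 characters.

Answer: |developer     |
|small umbrella|
|water large to|
|any  small end|
|cloud         |

Derivation:
Line 1: ['developer'] (min_width=9, slack=5)
Line 2: ['small', 'umbrella'] (min_width=14, slack=0)
Line 3: ['water', 'large', 'to'] (min_width=14, slack=0)
Line 4: ['any', 'small', 'end'] (min_width=13, slack=1)
Line 5: ['cloud'] (min_width=5, slack=9)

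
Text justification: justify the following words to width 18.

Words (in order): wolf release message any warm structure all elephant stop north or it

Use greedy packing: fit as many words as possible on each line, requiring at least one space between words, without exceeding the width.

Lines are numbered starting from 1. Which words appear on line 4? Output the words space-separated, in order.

Line 1: ['wolf', 'release'] (min_width=12, slack=6)
Line 2: ['message', 'any', 'warm'] (min_width=16, slack=2)
Line 3: ['structure', 'all'] (min_width=13, slack=5)
Line 4: ['elephant', 'stop'] (min_width=13, slack=5)
Line 5: ['north', 'or', 'it'] (min_width=11, slack=7)

Answer: elephant stop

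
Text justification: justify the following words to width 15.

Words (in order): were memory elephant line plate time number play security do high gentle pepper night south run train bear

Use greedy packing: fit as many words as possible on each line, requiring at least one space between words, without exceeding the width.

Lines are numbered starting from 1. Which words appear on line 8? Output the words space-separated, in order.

Answer: south run train

Derivation:
Line 1: ['were', 'memory'] (min_width=11, slack=4)
Line 2: ['elephant', 'line'] (min_width=13, slack=2)
Line 3: ['plate', 'time'] (min_width=10, slack=5)
Line 4: ['number', 'play'] (min_width=11, slack=4)
Line 5: ['security', 'do'] (min_width=11, slack=4)
Line 6: ['high', 'gentle'] (min_width=11, slack=4)
Line 7: ['pepper', 'night'] (min_width=12, slack=3)
Line 8: ['south', 'run', 'train'] (min_width=15, slack=0)
Line 9: ['bear'] (min_width=4, slack=11)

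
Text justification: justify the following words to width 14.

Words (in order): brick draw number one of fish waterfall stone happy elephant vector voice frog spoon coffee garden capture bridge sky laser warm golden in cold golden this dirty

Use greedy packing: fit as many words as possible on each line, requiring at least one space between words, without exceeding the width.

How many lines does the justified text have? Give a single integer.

Answer: 13

Derivation:
Line 1: ['brick', 'draw'] (min_width=10, slack=4)
Line 2: ['number', 'one', 'of'] (min_width=13, slack=1)
Line 3: ['fish', 'waterfall'] (min_width=14, slack=0)
Line 4: ['stone', 'happy'] (min_width=11, slack=3)
Line 5: ['elephant'] (min_width=8, slack=6)
Line 6: ['vector', 'voice'] (min_width=12, slack=2)
Line 7: ['frog', 'spoon'] (min_width=10, slack=4)
Line 8: ['coffee', 'garden'] (min_width=13, slack=1)
Line 9: ['capture', 'bridge'] (min_width=14, slack=0)
Line 10: ['sky', 'laser', 'warm'] (min_width=14, slack=0)
Line 11: ['golden', 'in', 'cold'] (min_width=14, slack=0)
Line 12: ['golden', 'this'] (min_width=11, slack=3)
Line 13: ['dirty'] (min_width=5, slack=9)
Total lines: 13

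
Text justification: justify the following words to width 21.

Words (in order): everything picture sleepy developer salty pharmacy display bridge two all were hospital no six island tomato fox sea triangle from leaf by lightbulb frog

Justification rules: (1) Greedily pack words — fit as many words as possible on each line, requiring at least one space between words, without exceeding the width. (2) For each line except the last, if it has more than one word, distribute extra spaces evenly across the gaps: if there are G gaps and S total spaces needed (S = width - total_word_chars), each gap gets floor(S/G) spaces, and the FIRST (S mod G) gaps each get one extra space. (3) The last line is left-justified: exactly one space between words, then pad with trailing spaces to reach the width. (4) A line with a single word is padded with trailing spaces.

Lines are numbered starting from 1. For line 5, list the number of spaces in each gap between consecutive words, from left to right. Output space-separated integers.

Line 1: ['everything', 'picture'] (min_width=18, slack=3)
Line 2: ['sleepy', 'developer'] (min_width=16, slack=5)
Line 3: ['salty', 'pharmacy'] (min_width=14, slack=7)
Line 4: ['display', 'bridge', 'two'] (min_width=18, slack=3)
Line 5: ['all', 'were', 'hospital', 'no'] (min_width=20, slack=1)
Line 6: ['six', 'island', 'tomato', 'fox'] (min_width=21, slack=0)
Line 7: ['sea', 'triangle', 'from'] (min_width=17, slack=4)
Line 8: ['leaf', 'by', 'lightbulb'] (min_width=17, slack=4)
Line 9: ['frog'] (min_width=4, slack=17)

Answer: 2 1 1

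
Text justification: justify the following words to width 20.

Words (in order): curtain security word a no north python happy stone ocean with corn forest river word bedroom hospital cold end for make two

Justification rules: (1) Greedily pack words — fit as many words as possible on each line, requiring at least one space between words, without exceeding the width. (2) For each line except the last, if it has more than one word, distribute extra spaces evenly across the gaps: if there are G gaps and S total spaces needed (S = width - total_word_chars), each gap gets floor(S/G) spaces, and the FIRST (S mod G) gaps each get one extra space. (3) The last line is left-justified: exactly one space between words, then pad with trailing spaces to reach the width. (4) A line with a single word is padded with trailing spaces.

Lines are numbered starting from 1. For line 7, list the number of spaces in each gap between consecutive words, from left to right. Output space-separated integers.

Answer: 2 2 2

Derivation:
Line 1: ['curtain', 'security'] (min_width=16, slack=4)
Line 2: ['word', 'a', 'no', 'north'] (min_width=15, slack=5)
Line 3: ['python', 'happy', 'stone'] (min_width=18, slack=2)
Line 4: ['ocean', 'with', 'corn'] (min_width=15, slack=5)
Line 5: ['forest', 'river', 'word'] (min_width=17, slack=3)
Line 6: ['bedroom', 'hospital'] (min_width=16, slack=4)
Line 7: ['cold', 'end', 'for', 'make'] (min_width=17, slack=3)
Line 8: ['two'] (min_width=3, slack=17)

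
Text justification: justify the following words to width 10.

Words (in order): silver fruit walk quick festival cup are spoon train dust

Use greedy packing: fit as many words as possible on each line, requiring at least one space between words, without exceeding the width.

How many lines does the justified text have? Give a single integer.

Line 1: ['silver'] (min_width=6, slack=4)
Line 2: ['fruit', 'walk'] (min_width=10, slack=0)
Line 3: ['quick'] (min_width=5, slack=5)
Line 4: ['festival'] (min_width=8, slack=2)
Line 5: ['cup', 'are'] (min_width=7, slack=3)
Line 6: ['spoon'] (min_width=5, slack=5)
Line 7: ['train', 'dust'] (min_width=10, slack=0)
Total lines: 7

Answer: 7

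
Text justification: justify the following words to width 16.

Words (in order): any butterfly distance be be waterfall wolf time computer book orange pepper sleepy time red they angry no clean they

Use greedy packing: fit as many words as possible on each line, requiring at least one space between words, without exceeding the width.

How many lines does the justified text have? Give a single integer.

Line 1: ['any', 'butterfly'] (min_width=13, slack=3)
Line 2: ['distance', 'be', 'be'] (min_width=14, slack=2)
Line 3: ['waterfall', 'wolf'] (min_width=14, slack=2)
Line 4: ['time', 'computer'] (min_width=13, slack=3)
Line 5: ['book', 'orange'] (min_width=11, slack=5)
Line 6: ['pepper', 'sleepy'] (min_width=13, slack=3)
Line 7: ['time', 'red', 'they'] (min_width=13, slack=3)
Line 8: ['angry', 'no', 'clean'] (min_width=14, slack=2)
Line 9: ['they'] (min_width=4, slack=12)
Total lines: 9

Answer: 9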